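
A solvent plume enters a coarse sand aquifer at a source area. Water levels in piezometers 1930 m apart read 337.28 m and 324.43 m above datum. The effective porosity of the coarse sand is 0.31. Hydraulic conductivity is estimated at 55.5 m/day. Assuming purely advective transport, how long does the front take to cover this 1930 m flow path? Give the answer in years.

Hydraulic gradient i = (337.28 − 324.43) / 1930 = 12.85 / 1930 = 0.006658.
Darcy flux q = K · i = 55.50 × 0.006658 = 0.3695 m/day.
Seepage velocity v = q / n_e = 0.3695 / 0.31 = 1.192 m/day.
Travel time t = L / v = 1930 / 1.192 = 1619 days = 4.433 years.

4.43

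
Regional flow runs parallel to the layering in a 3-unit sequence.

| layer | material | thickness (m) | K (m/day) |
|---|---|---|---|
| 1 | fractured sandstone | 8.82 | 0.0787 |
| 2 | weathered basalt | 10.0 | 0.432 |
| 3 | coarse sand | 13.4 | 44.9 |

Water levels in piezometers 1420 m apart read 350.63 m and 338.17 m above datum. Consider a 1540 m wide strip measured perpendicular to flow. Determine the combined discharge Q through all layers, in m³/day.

Flow is parallel to layering, so each bed carries its own Darcy discharge and the transmissivities add.
Σ(K_i·b_i) = 0.0787×8.82 + 0.432×10.0 + 44.9×13.4 = 606.7 m²/day.
Hydraulic gradient i = (350.63 − 338.17) / 1420 = 12.46 / 1420 = 0.008775.
Q = Σ(K_i·b_i) · W · i = 606.7 × 1540 × 0.008775 = 8198 m³/day.

8200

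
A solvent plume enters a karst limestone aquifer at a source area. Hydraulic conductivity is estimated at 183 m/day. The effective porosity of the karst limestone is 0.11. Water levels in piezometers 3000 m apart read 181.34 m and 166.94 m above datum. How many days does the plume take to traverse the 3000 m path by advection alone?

Hydraulic gradient i = (181.34 − 166.94) / 3000 = 14.4 / 3000 = 0.004800.
Darcy flux q = K · i = 183.0 × 0.004800 = 0.8784 m/day.
Seepage velocity v = q / n_e = 0.8784 / 0.11 = 7.985 m/day.
Travel time t = L / v = 3000 / 7.985 = 375.7 days.

376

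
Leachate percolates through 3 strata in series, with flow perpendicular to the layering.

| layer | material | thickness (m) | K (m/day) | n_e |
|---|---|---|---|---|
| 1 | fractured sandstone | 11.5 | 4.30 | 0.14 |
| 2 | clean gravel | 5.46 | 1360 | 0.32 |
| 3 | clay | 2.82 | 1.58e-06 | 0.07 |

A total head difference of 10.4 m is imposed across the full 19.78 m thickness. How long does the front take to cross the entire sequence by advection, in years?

With flow normal to the layers, continuity requires the same specific discharge q through every layer.
Σ(b_i/K_i) = 11.5/4.30 + 5.46/1360 + 2.82/1.58e-06 = 1.785e+06 d.
q = Δh / Σ(b_i/K_i) = 10.4 / 1.785e+06 = 5.827e-06 m/day.
In each layer the seepage velocity is v_i = q/n_i, so the layer transit time is t_i = b_i·n_i / q:
  layer 1 (fractured sandstone): t_1 = 11.5 × 0.14 / 5.827e-06 = 2.763e+05 d
  layer 2 (clean gravel): t_2 = 5.46 × 0.32 / 5.827e-06 = 2.998e+05 d
  layer 3 (clay): t_3 = 2.82 × 0.07 / 5.827e-06 = 33877 d
Total t = Σ t_i = 6.100e+05 days = 1670 years.

1670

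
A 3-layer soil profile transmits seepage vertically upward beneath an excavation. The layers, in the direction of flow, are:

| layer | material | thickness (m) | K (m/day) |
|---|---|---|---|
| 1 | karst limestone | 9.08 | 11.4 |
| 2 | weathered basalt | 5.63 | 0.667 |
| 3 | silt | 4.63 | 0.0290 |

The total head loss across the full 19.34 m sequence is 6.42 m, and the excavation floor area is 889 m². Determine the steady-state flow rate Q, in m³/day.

Flow is perpendicular to layering, so the layers act in series and the equivalent K is the thickness-weighted harmonic mean.
Total thickness L = 9.08 + 5.63 + 4.63 = 19.34 m.
Σ(b_i/K_i) = 9.08/11.4 + 5.63/0.667 + 4.63/0.0290 = 168.9 d.
K_eq = L / Σ(b_i/K_i) = 19.34 / 168.9 = 0.1145 m/day.
Q = K_eq · A · (Δh/L) = 0.1145 × 889 × (6.42/19.34) = 33.79 m³/day.

33.8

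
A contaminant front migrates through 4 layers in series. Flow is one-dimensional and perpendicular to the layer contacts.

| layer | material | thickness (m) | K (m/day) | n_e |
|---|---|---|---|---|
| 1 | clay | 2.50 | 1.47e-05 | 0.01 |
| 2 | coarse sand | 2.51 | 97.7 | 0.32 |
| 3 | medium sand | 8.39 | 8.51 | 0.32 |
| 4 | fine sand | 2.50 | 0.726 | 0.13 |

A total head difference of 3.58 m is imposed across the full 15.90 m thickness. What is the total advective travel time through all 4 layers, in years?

With flow normal to the layers, continuity requires the same specific discharge q through every layer.
Σ(b_i/K_i) = 2.50/1.47e-05 + 2.51/97.7 + 8.39/8.51 + 2.50/0.726 = 1.701e+05 d.
q = Δh / Σ(b_i/K_i) = 3.58 / 1.701e+05 = 2.105e-05 m/day.
In each layer the seepage velocity is v_i = q/n_i, so the layer transit time is t_i = b_i·n_i / q:
  layer 1 (clay): t_1 = 2.50 × 0.01 / 2.105e-05 = 1188 d
  layer 2 (coarse sand): t_2 = 2.51 × 0.32 / 2.105e-05 = 38157 d
  layer 3 (medium sand): t_3 = 8.39 × 0.32 / 2.105e-05 = 1.275e+05 d
  layer 4 (fine sand): t_4 = 2.50 × 0.13 / 2.105e-05 = 15440 d
Total t = Σ t_i = 1.823e+05 days = 499.2 years.

499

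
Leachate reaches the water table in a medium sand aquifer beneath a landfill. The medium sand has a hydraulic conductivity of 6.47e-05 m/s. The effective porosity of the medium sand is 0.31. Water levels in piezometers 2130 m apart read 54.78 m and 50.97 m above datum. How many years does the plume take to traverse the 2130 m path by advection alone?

181

Convert K: 6.47e-05 m/s × 86400 = 5.590 m/day.
Hydraulic gradient i = (54.78 − 50.97) / 2130 = 3.81 / 2130 = 0.001789.
Darcy flux q = K · i = 5.590 × 0.001789 = 0.009999 m/day.
Seepage velocity v = q / n_e = 0.009999 / 0.31 = 0.03226 m/day.
Travel time t = L / v = 2130 / 0.03226 = 66036 days = 180.8 years.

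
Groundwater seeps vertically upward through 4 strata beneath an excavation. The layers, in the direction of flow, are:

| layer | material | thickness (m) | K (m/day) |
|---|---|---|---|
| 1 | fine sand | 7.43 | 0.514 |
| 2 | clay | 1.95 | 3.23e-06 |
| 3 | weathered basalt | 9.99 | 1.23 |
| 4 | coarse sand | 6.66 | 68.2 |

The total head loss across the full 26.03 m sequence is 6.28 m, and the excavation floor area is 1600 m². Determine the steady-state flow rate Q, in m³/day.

Flow is perpendicular to layering, so the layers act in series and the equivalent K is the thickness-weighted harmonic mean.
Total thickness L = 7.43 + 1.95 + 9.99 + 6.66 = 26.03 m.
Σ(b_i/K_i) = 7.43/0.514 + 1.95/3.23e-06 + 9.99/1.23 + 6.66/68.2 = 6.037e+05 d.
K_eq = L / Σ(b_i/K_i) = 26.03 / 6.037e+05 = 4.311e-05 m/day.
Q = K_eq · A · (Δh/L) = 4.311e-05 × 1600 × (6.28/26.03) = 0.01664 m³/day.

0.0166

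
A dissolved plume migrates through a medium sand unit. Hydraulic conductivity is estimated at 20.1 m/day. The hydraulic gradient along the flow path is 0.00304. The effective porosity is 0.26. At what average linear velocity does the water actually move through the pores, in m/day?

0.235

Hydraulic gradient i = 0.00304.
Darcy flux q = K · i = 20.10 × 0.003040 = 0.06110 m/day.
Seepage velocity v = q / n_e = 0.06110 / 0.26 = 0.2350 m/day.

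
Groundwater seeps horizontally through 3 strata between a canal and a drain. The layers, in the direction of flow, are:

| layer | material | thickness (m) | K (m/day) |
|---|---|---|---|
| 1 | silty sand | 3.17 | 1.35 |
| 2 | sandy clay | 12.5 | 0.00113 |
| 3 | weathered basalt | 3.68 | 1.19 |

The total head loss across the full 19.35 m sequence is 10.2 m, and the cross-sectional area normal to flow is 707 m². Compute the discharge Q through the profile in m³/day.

Flow is perpendicular to layering, so the layers act in series and the equivalent K is the thickness-weighted harmonic mean.
Total thickness L = 3.17 + 12.5 + 3.68 = 19.35 m.
Σ(b_i/K_i) = 3.17/1.35 + 12.5/0.00113 + 3.68/1.19 = 11067 d.
K_eq = L / Σ(b_i/K_i) = 19.35 / 11067 = 0.001748 m/day.
Q = K_eq · A · (Δh/L) = 0.001748 × 707 × (10.2/19.35) = 0.6516 m³/day.

0.652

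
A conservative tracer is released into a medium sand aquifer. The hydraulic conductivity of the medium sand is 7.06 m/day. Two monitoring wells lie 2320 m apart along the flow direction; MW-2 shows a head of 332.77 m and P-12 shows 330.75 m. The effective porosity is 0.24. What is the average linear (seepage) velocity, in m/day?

Hydraulic gradient i = (332.77 − 330.75) / 2320 = 2.02 / 2320 = 0.0008707.
Darcy flux q = K · i = 7.060 × 0.0008707 = 0.006147 m/day.
Seepage velocity v = q / n_e = 0.006147 / 0.24 = 0.02561 m/day.

0.0256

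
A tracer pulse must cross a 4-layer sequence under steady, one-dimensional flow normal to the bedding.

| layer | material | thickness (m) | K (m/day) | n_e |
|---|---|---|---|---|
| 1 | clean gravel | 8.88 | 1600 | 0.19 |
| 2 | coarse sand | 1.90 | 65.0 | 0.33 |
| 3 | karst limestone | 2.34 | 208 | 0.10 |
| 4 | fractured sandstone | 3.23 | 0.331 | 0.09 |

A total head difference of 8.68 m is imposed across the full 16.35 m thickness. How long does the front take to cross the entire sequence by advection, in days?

With flow normal to the layers, continuity requires the same specific discharge q through every layer.
Σ(b_i/K_i) = 8.88/1600 + 1.90/65.0 + 2.34/208 + 3.23/0.331 = 9.804 d.
q = Δh / Σ(b_i/K_i) = 8.68 / 9.804 = 0.8853 m/day.
In each layer the seepage velocity is v_i = q/n_i, so the layer transit time is t_i = b_i·n_i / q:
  layer 1 (clean gravel): t_1 = 8.88 × 0.19 / 0.8853 = 1.906 d
  layer 2 (coarse sand): t_2 = 1.90 × 0.33 / 0.8853 = 0.7082 d
  layer 3 (karst limestone): t_3 = 2.34 × 0.10 / 0.8853 = 0.2643 d
  layer 4 (fractured sandstone): t_4 = 3.23 × 0.09 / 0.8853 = 0.3284 d
Total t = Σ t_i = 3.207 days.

3.21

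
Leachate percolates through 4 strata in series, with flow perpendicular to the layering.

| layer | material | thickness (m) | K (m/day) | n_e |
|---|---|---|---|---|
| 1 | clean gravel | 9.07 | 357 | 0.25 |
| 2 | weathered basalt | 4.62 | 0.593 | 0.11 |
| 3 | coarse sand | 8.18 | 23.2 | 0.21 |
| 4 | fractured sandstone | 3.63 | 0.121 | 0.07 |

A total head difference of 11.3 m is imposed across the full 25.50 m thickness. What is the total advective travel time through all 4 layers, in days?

16.0

With flow normal to the layers, continuity requires the same specific discharge q through every layer.
Σ(b_i/K_i) = 9.07/357 + 4.62/0.593 + 8.18/23.2 + 3.63/0.121 = 38.17 d.
q = Δh / Σ(b_i/K_i) = 11.3 / 38.17 = 0.2961 m/day.
In each layer the seepage velocity is v_i = q/n_i, so the layer transit time is t_i = b_i·n_i / q:
  layer 1 (clean gravel): t_1 = 9.07 × 0.25 / 0.2961 = 7.659 d
  layer 2 (weathered basalt): t_2 = 4.62 × 0.11 / 0.2961 = 1.717 d
  layer 3 (coarse sand): t_3 = 8.18 × 0.21 / 0.2961 = 5.802 d
  layer 4 (fractured sandstone): t_4 = 3.63 × 0.07 / 0.2961 = 0.8583 d
Total t = Σ t_i = 16.04 days.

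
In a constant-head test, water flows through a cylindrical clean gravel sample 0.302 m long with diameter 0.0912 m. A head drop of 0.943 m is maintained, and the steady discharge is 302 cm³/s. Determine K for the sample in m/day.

1280

Cross-sectional area A = π·(d/2)² = π × (0.0912/2)² = 0.006533 m².
Convert discharge: 302 cm³/s = 0.0003020 m³/s.
Darcy's law rearranged: K = Q·L / (A·Δh) = 0.0003020 × 0.302 / (0.006533 × 0.943) = 0.01481 m/s = 1279 m/day.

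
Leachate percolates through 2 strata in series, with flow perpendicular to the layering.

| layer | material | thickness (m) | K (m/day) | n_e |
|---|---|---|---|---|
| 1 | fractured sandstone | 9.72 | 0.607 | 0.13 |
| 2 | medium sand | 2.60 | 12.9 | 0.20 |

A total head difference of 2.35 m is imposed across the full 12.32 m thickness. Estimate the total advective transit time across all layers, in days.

12.3

With flow normal to the layers, continuity requires the same specific discharge q through every layer.
Σ(b_i/K_i) = 9.72/0.607 + 2.60/12.9 = 16.21 d.
q = Δh / Σ(b_i/K_i) = 2.35 / 16.21 = 0.1449 m/day.
In each layer the seepage velocity is v_i = q/n_i, so the layer transit time is t_i = b_i·n_i / q:
  layer 1 (fractured sandstone): t_1 = 9.72 × 0.13 / 0.1449 = 8.719 d
  layer 2 (medium sand): t_2 = 2.60 × 0.20 / 0.1449 = 3.588 d
Total t = Σ t_i = 12.31 days.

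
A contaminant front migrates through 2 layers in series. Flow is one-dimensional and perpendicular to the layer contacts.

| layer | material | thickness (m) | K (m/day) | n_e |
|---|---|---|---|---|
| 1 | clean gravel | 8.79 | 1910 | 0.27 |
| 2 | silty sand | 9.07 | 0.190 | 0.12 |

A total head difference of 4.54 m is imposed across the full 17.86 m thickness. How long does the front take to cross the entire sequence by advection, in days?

36.4

With flow normal to the layers, continuity requires the same specific discharge q through every layer.
Σ(b_i/K_i) = 8.79/1910 + 9.07/0.190 = 47.74 d.
q = Δh / Σ(b_i/K_i) = 4.54 / 47.74 = 0.09510 m/day.
In each layer the seepage velocity is v_i = q/n_i, so the layer transit time is t_i = b_i·n_i / q:
  layer 1 (clean gravel): t_1 = 8.79 × 0.27 / 0.09510 = 24.96 d
  layer 2 (silty sand): t_2 = 9.07 × 0.12 / 0.09510 = 11.45 d
Total t = Σ t_i = 36.40 days.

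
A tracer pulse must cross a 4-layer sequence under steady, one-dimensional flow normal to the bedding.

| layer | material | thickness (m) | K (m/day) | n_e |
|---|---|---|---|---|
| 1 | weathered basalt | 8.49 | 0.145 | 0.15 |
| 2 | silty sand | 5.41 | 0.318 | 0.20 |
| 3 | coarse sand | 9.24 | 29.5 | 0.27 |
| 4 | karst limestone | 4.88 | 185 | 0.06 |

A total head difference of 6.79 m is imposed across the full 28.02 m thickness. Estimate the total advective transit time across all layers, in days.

With flow normal to the layers, continuity requires the same specific discharge q through every layer.
Σ(b_i/K_i) = 8.49/0.145 + 5.41/0.318 + 9.24/29.5 + 4.88/185 = 75.90 d.
q = Δh / Σ(b_i/K_i) = 6.79 / 75.90 = 0.08946 m/day.
In each layer the seepage velocity is v_i = q/n_i, so the layer transit time is t_i = b_i·n_i / q:
  layer 1 (weathered basalt): t_1 = 8.49 × 0.15 / 0.08946 = 14.24 d
  layer 2 (silty sand): t_2 = 5.41 × 0.20 / 0.08946 = 12.10 d
  layer 3 (coarse sand): t_3 = 9.24 × 0.27 / 0.08946 = 27.89 d
  layer 4 (karst limestone): t_4 = 4.88 × 0.06 / 0.08946 = 3.273 d
Total t = Σ t_i = 57.49 days.

57.5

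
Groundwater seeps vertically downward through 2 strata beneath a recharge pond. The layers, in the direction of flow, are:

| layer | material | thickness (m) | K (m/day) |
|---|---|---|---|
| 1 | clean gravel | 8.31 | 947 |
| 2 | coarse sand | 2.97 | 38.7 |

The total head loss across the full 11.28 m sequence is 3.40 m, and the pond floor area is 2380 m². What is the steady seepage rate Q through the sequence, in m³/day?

94600

Flow is perpendicular to layering, so the layers act in series and the equivalent K is the thickness-weighted harmonic mean.
Total thickness L = 8.31 + 2.97 = 11.28 m.
Σ(b_i/K_i) = 8.31/947 + 2.97/38.7 = 0.08552 d.
K_eq = L / Σ(b_i/K_i) = 11.28 / 0.08552 = 131.9 m/day.
Q = K_eq · A · (Δh/L) = 131.9 × 2380 × (3.40/11.28) = 94622 m³/day.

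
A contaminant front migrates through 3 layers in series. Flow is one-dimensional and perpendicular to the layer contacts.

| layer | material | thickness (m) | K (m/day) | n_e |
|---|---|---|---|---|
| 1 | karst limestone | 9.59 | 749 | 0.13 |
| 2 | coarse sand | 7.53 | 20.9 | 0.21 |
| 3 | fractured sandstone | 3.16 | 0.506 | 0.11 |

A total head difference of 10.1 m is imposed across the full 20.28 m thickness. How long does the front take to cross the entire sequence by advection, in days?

2.08

With flow normal to the layers, continuity requires the same specific discharge q through every layer.
Σ(b_i/K_i) = 9.59/749 + 7.53/20.9 + 3.16/0.506 = 6.618 d.
q = Δh / Σ(b_i/K_i) = 10.1 / 6.618 = 1.526 m/day.
In each layer the seepage velocity is v_i = q/n_i, so the layer transit time is t_i = b_i·n_i / q:
  layer 1 (karst limestone): t_1 = 9.59 × 0.13 / 1.526 = 0.8169 d
  layer 2 (coarse sand): t_2 = 7.53 × 0.21 / 1.526 = 1.036 d
  layer 3 (fractured sandstone): t_3 = 3.16 × 0.11 / 1.526 = 0.2278 d
Total t = Σ t_i = 2.081 days.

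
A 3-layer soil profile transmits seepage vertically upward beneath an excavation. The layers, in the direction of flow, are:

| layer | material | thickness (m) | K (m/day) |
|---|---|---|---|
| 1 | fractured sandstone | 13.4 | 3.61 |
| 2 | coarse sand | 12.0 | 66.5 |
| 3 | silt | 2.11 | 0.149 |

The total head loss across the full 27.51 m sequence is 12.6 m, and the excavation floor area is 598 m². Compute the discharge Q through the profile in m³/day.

417

Flow is perpendicular to layering, so the layers act in series and the equivalent K is the thickness-weighted harmonic mean.
Total thickness L = 13.4 + 12.0 + 2.11 = 27.51 m.
Σ(b_i/K_i) = 13.4/3.61 + 12.0/66.5 + 2.11/0.149 = 18.05 d.
K_eq = L / Σ(b_i/K_i) = 27.51 / 18.05 = 1.524 m/day.
Q = K_eq · A · (Δh/L) = 1.524 × 598 × (12.6/27.51) = 417.4 m³/day.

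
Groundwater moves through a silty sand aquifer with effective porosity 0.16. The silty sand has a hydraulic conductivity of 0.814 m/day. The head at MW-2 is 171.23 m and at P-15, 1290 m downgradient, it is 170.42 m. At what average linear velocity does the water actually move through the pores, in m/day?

0.00319

Hydraulic gradient i = (171.23 − 170.42) / 1290 = 0.81 / 1290 = 0.0006279.
Darcy flux q = K · i = 0.8140 × 0.0006279 = 0.0005111 m/day.
Seepage velocity v = q / n_e = 0.0005111 / 0.16 = 0.003194 m/day.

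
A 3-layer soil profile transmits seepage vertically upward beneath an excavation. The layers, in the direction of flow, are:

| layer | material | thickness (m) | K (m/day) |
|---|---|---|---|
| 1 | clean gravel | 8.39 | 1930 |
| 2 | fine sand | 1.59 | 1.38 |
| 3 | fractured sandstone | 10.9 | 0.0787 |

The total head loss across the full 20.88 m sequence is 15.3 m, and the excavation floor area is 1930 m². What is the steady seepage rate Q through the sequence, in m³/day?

211

Flow is perpendicular to layering, so the layers act in series and the equivalent K is the thickness-weighted harmonic mean.
Total thickness L = 8.39 + 1.59 + 10.9 = 20.88 m.
Σ(b_i/K_i) = 8.39/1930 + 1.59/1.38 + 10.9/0.0787 = 139.7 d.
K_eq = L / Σ(b_i/K_i) = 20.88 / 139.7 = 0.1495 m/day.
Q = K_eq · A · (Δh/L) = 0.1495 × 1930 × (15.3/20.88) = 211.4 m³/day.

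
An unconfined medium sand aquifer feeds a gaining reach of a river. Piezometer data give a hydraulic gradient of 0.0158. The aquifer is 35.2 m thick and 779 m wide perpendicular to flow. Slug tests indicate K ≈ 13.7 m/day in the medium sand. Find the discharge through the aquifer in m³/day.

5940

Cross-sectional area A = 779 × 35.2 = 27421 m².
Hydraulic gradient i = 0.0158.
Darcy's law: Q = K · A · i = 13.70 × 27421 × 0.01580 = 5936 m³/day.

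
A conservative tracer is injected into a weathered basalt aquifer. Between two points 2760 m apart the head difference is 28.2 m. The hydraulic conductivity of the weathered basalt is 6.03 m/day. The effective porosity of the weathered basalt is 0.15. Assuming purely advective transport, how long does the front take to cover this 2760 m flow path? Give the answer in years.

18.4

Hydraulic gradient i = Δh / L = 28.2 / 2760 = 0.01022.
Darcy flux q = K · i = 6.030 × 0.01022 = 0.06161 m/day.
Seepage velocity v = q / n_e = 0.06161 / 0.15 = 0.4107 m/day.
Travel time t = L / v = 2760 / 0.4107 = 6720 days = 18.40 years.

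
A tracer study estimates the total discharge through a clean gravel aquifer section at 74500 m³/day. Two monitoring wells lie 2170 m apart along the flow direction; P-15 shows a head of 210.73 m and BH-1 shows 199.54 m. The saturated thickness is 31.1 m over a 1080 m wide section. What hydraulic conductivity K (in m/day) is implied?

Cross-sectional area A = 1080 × 31.1 = 33588 m².
Hydraulic gradient i = (210.73 − 199.54) / 2170 = 11.19 / 2170 = 0.005157.
From Q = K·A·i, K = Q / (A·i) = 74500 / (33588 × 0.005157) = 430.1 m/day.

430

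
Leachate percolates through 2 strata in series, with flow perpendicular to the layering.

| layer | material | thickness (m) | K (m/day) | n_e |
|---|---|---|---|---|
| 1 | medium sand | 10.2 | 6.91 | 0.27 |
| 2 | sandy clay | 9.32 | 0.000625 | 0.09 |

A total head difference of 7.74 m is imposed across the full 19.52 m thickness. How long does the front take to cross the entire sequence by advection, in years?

With flow normal to the layers, continuity requires the same specific discharge q through every layer.
Σ(b_i/K_i) = 10.2/6.91 + 9.32/0.000625 = 14913 d.
q = Δh / Σ(b_i/K_i) = 7.74 / 14913 = 0.0005190 m/day.
In each layer the seepage velocity is v_i = q/n_i, so the layer transit time is t_i = b_i·n_i / q:
  layer 1 (medium sand): t_1 = 10.2 × 0.27 / 0.0005190 = 5306 d
  layer 2 (sandy clay): t_2 = 9.32 × 0.09 / 0.0005190 = 1616 d
Total t = Σ t_i = 6923 days = 18.95 years.

19.0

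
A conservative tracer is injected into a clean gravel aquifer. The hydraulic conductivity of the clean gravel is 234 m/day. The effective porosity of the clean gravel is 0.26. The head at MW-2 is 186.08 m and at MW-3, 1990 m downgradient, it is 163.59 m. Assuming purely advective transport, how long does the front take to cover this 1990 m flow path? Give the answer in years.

Hydraulic gradient i = (186.08 − 163.59) / 1990 = 22.49 / 1990 = 0.01130.
Darcy flux q = K · i = 234.0 × 0.01130 = 2.645 m/day.
Seepage velocity v = q / n_e = 2.645 / 0.26 = 10.17 m/day.
Travel time t = L / v = 1990 / 10.17 = 195.6 days = 0.5357 years.

0.536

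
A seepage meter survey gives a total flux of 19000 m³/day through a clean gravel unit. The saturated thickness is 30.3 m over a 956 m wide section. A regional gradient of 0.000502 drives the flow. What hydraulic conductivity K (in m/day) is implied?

Cross-sectional area A = 956 × 30.3 = 28967 m².
Hydraulic gradient i = 0.000502.
From Q = K·A·i, K = Q / (A·i) = 19000 / (28967 × 0.0005020) = 1307 m/day.

1310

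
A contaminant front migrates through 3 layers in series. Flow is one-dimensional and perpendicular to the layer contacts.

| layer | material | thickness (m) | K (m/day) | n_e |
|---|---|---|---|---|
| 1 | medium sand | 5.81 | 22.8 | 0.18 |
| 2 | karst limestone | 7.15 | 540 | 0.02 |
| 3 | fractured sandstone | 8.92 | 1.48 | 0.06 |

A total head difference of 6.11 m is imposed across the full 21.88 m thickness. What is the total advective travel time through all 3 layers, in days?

1.78

With flow normal to the layers, continuity requires the same specific discharge q through every layer.
Σ(b_i/K_i) = 5.81/22.8 + 7.15/540 + 8.92/1.48 = 6.295 d.
q = Δh / Σ(b_i/K_i) = 6.11 / 6.295 = 0.9706 m/day.
In each layer the seepage velocity is v_i = q/n_i, so the layer transit time is t_i = b_i·n_i / q:
  layer 1 (medium sand): t_1 = 5.81 × 0.18 / 0.9706 = 1.077 d
  layer 2 (karst limestone): t_2 = 7.15 × 0.02 / 0.9706 = 0.1473 d
  layer 3 (fractured sandstone): t_3 = 8.92 × 0.06 / 0.9706 = 0.5514 d
Total t = Σ t_i = 1.776 days.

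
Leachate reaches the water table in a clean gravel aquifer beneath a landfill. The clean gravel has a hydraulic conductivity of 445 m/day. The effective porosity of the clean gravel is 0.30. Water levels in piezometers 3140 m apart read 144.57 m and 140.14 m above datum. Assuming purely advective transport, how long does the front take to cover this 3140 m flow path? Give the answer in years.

Hydraulic gradient i = (144.57 − 140.14) / 3140 = 4.43 / 3140 = 0.001411.
Darcy flux q = K · i = 445.0 × 0.001411 = 0.6278 m/day.
Seepage velocity v = q / n_e = 0.6278 / 0.30 = 2.093 m/day.
Travel time t = L / v = 3140 / 2.093 = 1500 days = 4.108 years.

4.11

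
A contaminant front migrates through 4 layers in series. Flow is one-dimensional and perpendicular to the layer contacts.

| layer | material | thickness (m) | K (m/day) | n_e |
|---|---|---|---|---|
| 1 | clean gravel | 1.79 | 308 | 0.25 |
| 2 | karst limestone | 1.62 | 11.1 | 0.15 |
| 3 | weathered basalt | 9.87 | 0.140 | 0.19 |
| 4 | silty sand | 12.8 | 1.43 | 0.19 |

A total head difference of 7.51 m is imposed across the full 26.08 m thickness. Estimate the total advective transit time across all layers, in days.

With flow normal to the layers, continuity requires the same specific discharge q through every layer.
Σ(b_i/K_i) = 1.79/308 + 1.62/11.1 + 9.87/0.140 + 12.8/1.43 = 79.60 d.
q = Δh / Σ(b_i/K_i) = 7.51 / 79.60 = 0.09434 m/day.
In each layer the seepage velocity is v_i = q/n_i, so the layer transit time is t_i = b_i·n_i / q:
  layer 1 (clean gravel): t_1 = 1.79 × 0.25 / 0.09434 = 4.743 d
  layer 2 (karst limestone): t_2 = 1.62 × 0.15 / 0.09434 = 2.576 d
  layer 3 (weathered basalt): t_3 = 9.87 × 0.19 / 0.09434 = 19.88 d
  layer 4 (silty sand): t_4 = 12.8 × 0.19 / 0.09434 = 25.78 d
Total t = Σ t_i = 52.97 days.

53.0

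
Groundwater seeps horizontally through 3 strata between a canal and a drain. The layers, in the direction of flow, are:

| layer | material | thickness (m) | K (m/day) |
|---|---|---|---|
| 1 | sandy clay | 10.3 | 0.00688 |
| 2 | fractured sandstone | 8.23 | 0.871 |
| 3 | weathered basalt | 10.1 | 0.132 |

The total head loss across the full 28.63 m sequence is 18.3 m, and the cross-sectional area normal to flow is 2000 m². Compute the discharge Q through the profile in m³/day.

Flow is perpendicular to layering, so the layers act in series and the equivalent K is the thickness-weighted harmonic mean.
Total thickness L = 10.3 + 8.23 + 10.1 = 28.63 m.
Σ(b_i/K_i) = 10.3/0.00688 + 8.23/0.871 + 10.1/0.132 = 1583 d.
K_eq = L / Σ(b_i/K_i) = 28.63 / 1583 = 0.01809 m/day.
Q = K_eq · A · (Δh/L) = 0.01809 × 2000 × (18.3/28.63) = 23.12 m³/day.

23.1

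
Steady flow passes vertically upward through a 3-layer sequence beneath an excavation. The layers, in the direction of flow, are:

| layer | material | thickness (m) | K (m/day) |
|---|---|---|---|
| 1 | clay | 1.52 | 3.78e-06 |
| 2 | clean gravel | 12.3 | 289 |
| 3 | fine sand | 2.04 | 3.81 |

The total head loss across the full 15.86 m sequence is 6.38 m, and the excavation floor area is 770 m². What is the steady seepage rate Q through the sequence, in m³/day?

0.0122

Flow is perpendicular to layering, so the layers act in series and the equivalent K is the thickness-weighted harmonic mean.
Total thickness L = 1.52 + 12.3 + 2.04 = 15.86 m.
Σ(b_i/K_i) = 1.52/3.78e-06 + 12.3/289 + 2.04/3.81 = 4.021e+05 d.
K_eq = L / Σ(b_i/K_i) = 15.86 / 4.021e+05 = 3.944e-05 m/day.
Q = K_eq · A · (Δh/L) = 3.944e-05 × 770 × (6.38/15.86) = 0.01222 m³/day.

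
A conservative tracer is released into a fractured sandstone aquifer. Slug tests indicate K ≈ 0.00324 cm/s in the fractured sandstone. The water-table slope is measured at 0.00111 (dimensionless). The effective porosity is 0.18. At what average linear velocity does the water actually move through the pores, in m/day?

0.0173

Convert K: 0.00324 cm/s × 864 = 2.799 m/day.
Hydraulic gradient i = 0.00111.
Darcy flux q = K · i = 2.799 × 0.001110 = 0.003107 m/day.
Seepage velocity v = q / n_e = 0.003107 / 0.18 = 0.01726 m/day.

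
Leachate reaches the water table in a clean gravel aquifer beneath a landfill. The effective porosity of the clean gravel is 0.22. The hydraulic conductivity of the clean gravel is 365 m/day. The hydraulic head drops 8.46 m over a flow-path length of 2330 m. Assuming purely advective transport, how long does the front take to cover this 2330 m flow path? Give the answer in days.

Hydraulic gradient i = Δh / L = 8.46 / 2330 = 0.003631.
Darcy flux q = K · i = 365.0 × 0.003631 = 1.325 m/day.
Seepage velocity v = q / n_e = 1.325 / 0.22 = 6.024 m/day.
Travel time t = L / v = 2330 / 6.024 = 386.8 days.

387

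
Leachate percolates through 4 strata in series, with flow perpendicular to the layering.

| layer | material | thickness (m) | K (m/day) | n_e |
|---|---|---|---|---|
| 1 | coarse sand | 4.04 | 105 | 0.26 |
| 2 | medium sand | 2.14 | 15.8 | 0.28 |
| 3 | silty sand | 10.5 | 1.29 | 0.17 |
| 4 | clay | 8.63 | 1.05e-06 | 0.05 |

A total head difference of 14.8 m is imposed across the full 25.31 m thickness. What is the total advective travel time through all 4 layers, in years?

With flow normal to the layers, continuity requires the same specific discharge q through every layer.
Σ(b_i/K_i) = 4.04/105 + 2.14/15.8 + 10.5/1.29 + 8.63/1.05e-06 = 8.219e+06 d.
q = Δh / Σ(b_i/K_i) = 14.8 / 8.219e+06 = 1.801e-06 m/day.
In each layer the seepage velocity is v_i = q/n_i, so the layer transit time is t_i = b_i·n_i / q:
  layer 1 (coarse sand): t_1 = 4.04 × 0.26 / 1.801e-06 = 5.833e+05 d
  layer 2 (medium sand): t_2 = 2.14 × 0.28 / 1.801e-06 = 3.328e+05 d
  layer 3 (silty sand): t_3 = 10.5 × 0.17 / 1.801e-06 = 9.913e+05 d
  layer 4 (clay): t_4 = 8.63 × 0.05 / 1.801e-06 = 2.396e+05 d
Total t = Σ t_i = 2.147e+06 days = 5878 years.

5880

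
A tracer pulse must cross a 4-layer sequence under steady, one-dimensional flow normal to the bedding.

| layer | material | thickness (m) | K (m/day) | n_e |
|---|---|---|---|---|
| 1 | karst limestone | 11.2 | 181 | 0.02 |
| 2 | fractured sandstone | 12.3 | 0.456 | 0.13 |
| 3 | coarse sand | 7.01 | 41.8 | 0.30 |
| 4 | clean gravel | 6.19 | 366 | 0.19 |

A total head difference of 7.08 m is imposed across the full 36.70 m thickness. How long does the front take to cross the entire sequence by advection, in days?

With flow normal to the layers, continuity requires the same specific discharge q through every layer.
Σ(b_i/K_i) = 11.2/181 + 12.3/0.456 + 7.01/41.8 + 6.19/366 = 27.22 d.
q = Δh / Σ(b_i/K_i) = 7.08 / 27.22 = 0.2601 m/day.
In each layer the seepage velocity is v_i = q/n_i, so the layer transit time is t_i = b_i·n_i / q:
  layer 1 (karst limestone): t_1 = 11.2 × 0.02 / 0.2601 = 0.8612 d
  layer 2 (fractured sandstone): t_2 = 12.3 × 0.13 / 0.2601 = 6.148 d
  layer 3 (coarse sand): t_3 = 7.01 × 0.30 / 0.2601 = 8.085 d
  layer 4 (clean gravel): t_4 = 6.19 × 0.19 / 0.2601 = 4.522 d
Total t = Σ t_i = 19.62 days.

19.6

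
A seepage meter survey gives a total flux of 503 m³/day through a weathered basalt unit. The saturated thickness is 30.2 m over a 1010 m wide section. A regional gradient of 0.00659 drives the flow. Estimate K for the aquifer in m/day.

Cross-sectional area A = 1010 × 30.2 = 30502 m².
Hydraulic gradient i = 0.00659.
From Q = K·A·i, K = Q / (A·i) = 503 / (30502 × 0.006590) = 2.502 m/day.

2.50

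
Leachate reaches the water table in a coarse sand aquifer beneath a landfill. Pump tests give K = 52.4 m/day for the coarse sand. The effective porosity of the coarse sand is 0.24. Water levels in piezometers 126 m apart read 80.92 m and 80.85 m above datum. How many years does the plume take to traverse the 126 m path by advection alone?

2.84

Hydraulic gradient i = (80.92 − 80.85) / 126 = 0.07 / 126 = 0.0005556.
Darcy flux q = K · i = 52.40 × 0.0005556 = 0.02911 m/day.
Seepage velocity v = q / n_e = 0.02911 / 0.24 = 0.1213 m/day.
Travel time t = L / v = 126 / 0.1213 = 1039 days = 2.844 years.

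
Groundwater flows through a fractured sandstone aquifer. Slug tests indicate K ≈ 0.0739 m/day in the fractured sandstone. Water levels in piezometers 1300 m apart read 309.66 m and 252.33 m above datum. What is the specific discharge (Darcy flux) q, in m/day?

0.00326

Hydraulic gradient i = (309.66 − 252.33) / 1300 = 57.33 / 1300 = 0.04410.
Specific discharge q = K · i = 0.07390 × 0.04410 = 0.003259 m/day.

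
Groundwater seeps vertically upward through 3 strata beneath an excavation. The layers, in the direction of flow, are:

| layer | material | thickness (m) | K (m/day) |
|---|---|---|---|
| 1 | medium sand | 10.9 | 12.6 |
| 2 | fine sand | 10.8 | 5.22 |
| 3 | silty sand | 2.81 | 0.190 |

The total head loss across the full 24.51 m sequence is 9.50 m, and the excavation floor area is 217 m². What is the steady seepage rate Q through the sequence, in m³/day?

Flow is perpendicular to layering, so the layers act in series and the equivalent K is the thickness-weighted harmonic mean.
Total thickness L = 10.9 + 10.8 + 2.81 = 24.51 m.
Σ(b_i/K_i) = 10.9/12.6 + 10.8/5.22 + 2.81/0.190 = 17.72 d.
K_eq = L / Σ(b_i/K_i) = 24.51 / 17.72 = 1.383 m/day.
Q = K_eq · A · (Δh/L) = 1.383 × 217 × (9.50/24.51) = 116.3 m³/day.

116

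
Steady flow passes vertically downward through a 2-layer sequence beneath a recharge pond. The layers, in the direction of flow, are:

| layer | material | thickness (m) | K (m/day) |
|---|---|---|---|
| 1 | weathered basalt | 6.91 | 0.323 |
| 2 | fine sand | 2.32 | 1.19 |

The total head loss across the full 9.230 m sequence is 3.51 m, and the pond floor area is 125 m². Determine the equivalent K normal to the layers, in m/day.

Flow is perpendicular to layering, so the layers act in series and the equivalent K is the thickness-weighted harmonic mean.
Total thickness L = 6.91 + 2.32 = 9.230 m.
Σ(b_i/K_i) = 6.91/0.323 + 2.32/1.19 = 23.34 d.
K_eq = L / Σ(b_i/K_i) = 9.230 / 23.34 = 0.3954 m/day.

0.395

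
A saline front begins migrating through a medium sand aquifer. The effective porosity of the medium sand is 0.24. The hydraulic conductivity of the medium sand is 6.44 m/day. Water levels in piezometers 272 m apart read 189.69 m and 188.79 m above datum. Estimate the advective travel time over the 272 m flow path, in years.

Hydraulic gradient i = (189.69 − 188.79) / 272 = 0.9 / 272 = 0.003309.
Darcy flux q = K · i = 6.440 × 0.003309 = 0.02131 m/day.
Seepage velocity v = q / n_e = 0.02131 / 0.24 = 0.08879 m/day.
Travel time t = L / v = 272 / 0.08879 = 3064 days = 8.387 years.

8.39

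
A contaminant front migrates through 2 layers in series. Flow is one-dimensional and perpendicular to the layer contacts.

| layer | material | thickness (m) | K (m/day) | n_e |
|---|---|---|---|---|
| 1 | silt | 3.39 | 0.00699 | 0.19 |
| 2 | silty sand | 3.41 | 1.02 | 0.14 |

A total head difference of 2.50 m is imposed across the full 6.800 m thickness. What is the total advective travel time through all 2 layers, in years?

With flow normal to the layers, continuity requires the same specific discharge q through every layer.
Σ(b_i/K_i) = 3.39/0.00699 + 3.41/1.02 = 488.3 d.
q = Δh / Σ(b_i/K_i) = 2.50 / 488.3 = 0.005120 m/day.
In each layer the seepage velocity is v_i = q/n_i, so the layer transit time is t_i = b_i·n_i / q:
  layer 1 (silt): t_1 = 3.39 × 0.19 / 0.005120 = 125.8 d
  layer 2 (silty sand): t_2 = 3.41 × 0.14 / 0.005120 = 93.25 d
Total t = Σ t_i = 219.1 days = 0.5998 years.

0.600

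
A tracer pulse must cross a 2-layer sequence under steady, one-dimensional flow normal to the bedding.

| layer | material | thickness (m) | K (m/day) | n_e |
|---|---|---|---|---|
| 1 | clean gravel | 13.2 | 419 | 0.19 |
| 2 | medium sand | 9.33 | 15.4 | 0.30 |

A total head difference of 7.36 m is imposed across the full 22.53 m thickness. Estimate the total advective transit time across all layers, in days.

With flow normal to the layers, continuity requires the same specific discharge q through every layer.
Σ(b_i/K_i) = 13.2/419 + 9.33/15.4 = 0.6373 d.
q = Δh / Σ(b_i/K_i) = 7.36 / 0.6373 = 11.55 m/day.
In each layer the seepage velocity is v_i = q/n_i, so the layer transit time is t_i = b_i·n_i / q:
  layer 1 (clean gravel): t_1 = 13.2 × 0.19 / 11.55 = 0.2172 d
  layer 2 (medium sand): t_2 = 9.33 × 0.30 / 11.55 = 0.2424 d
Total t = Σ t_i = 0.4596 days.

0.460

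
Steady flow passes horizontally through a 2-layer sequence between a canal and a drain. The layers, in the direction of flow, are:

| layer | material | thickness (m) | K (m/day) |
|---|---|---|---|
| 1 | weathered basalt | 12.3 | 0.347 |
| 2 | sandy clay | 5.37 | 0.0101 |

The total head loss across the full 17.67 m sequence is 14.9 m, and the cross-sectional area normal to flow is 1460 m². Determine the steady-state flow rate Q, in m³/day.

Flow is perpendicular to layering, so the layers act in series and the equivalent K is the thickness-weighted harmonic mean.
Total thickness L = 12.3 + 5.37 = 17.67 m.
Σ(b_i/K_i) = 12.3/0.347 + 5.37/0.0101 = 567.1 d.
K_eq = L / Σ(b_i/K_i) = 17.67 / 567.1 = 0.03116 m/day.
Q = K_eq · A · (Δh/L) = 0.03116 × 1460 × (14.9/17.67) = 38.36 m³/day.

38.4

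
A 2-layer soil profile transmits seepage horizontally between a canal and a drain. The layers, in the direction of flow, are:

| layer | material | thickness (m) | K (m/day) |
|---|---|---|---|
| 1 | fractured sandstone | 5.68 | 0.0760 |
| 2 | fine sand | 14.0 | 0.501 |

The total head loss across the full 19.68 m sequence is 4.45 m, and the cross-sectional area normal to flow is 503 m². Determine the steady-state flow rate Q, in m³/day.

Flow is perpendicular to layering, so the layers act in series and the equivalent K is the thickness-weighted harmonic mean.
Total thickness L = 5.68 + 14.0 = 19.68 m.
Σ(b_i/K_i) = 5.68/0.0760 + 14.0/0.501 = 102.7 d.
K_eq = L / Σ(b_i/K_i) = 19.68 / 102.7 = 0.1917 m/day.
Q = K_eq · A · (Δh/L) = 0.1917 × 503 × (4.45/19.68) = 21.80 m³/day.

21.8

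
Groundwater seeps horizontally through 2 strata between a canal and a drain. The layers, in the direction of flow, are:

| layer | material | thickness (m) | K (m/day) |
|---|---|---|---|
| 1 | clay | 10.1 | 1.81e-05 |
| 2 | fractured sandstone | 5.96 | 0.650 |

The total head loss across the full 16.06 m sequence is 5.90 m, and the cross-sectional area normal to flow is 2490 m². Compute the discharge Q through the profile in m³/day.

0.0263

Flow is perpendicular to layering, so the layers act in series and the equivalent K is the thickness-weighted harmonic mean.
Total thickness L = 10.1 + 5.96 = 16.06 m.
Σ(b_i/K_i) = 10.1/1.81e-05 + 5.96/0.650 = 5.580e+05 d.
K_eq = L / Σ(b_i/K_i) = 16.06 / 5.580e+05 = 2.878e-05 m/day.
Q = K_eq · A · (Δh/L) = 2.878e-05 × 2490 × (5.90/16.06) = 0.02633 m³/day.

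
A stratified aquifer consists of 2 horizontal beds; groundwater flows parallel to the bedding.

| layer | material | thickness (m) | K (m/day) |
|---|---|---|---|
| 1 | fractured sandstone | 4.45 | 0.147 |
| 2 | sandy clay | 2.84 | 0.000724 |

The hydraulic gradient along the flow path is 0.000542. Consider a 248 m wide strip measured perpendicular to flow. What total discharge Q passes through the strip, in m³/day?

Flow is parallel to layering, so each bed carries its own Darcy discharge and the transmissivities add.
Σ(K_i·b_i) = 0.147×4.45 + 0.000724×2.84 = 0.6562 m²/day.
Hydraulic gradient i = 0.000542.
Q = Σ(K_i·b_i) · W · i = 0.6562 × 248 × 0.0005420 = 0.08820 m³/day.

0.0882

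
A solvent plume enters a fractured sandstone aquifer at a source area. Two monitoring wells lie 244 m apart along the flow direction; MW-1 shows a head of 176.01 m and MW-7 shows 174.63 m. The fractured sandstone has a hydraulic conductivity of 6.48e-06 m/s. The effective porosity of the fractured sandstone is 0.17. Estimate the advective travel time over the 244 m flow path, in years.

35.9

Convert K: 6.48e-06 m/s × 86400 = 0.5599 m/day.
Hydraulic gradient i = (176.01 − 174.63) / 244 = 1.38 / 244 = 0.005656.
Darcy flux q = K · i = 0.5599 × 0.005656 = 0.003166 m/day.
Seepage velocity v = q / n_e = 0.003166 / 0.17 = 0.01863 m/day.
Travel time t = L / v = 244 / 0.01863 = 13100 days = 35.86 years.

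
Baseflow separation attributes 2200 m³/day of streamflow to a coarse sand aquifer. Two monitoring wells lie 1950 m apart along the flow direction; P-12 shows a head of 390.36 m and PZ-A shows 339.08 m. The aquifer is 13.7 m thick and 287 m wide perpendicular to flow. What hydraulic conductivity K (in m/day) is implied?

Cross-sectional area A = 287 × 13.7 = 3932 m².
Hydraulic gradient i = (390.36 − 339.08) / 1950 = 51.28 / 1950 = 0.02630.
From Q = K·A·i, K = Q / (A·i) = 2200 / (3932 × 0.02630) = 21.28 m/day.

21.3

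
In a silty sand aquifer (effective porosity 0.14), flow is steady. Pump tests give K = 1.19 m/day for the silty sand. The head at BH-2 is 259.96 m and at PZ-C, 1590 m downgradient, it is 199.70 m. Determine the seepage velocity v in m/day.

Hydraulic gradient i = (259.96 − 199.70) / 1590 = 60.26 / 1590 = 0.03790.
Darcy flux q = K · i = 1.190 × 0.03790 = 0.04510 m/day.
Seepage velocity v = q / n_e = 0.04510 / 0.14 = 0.3221 m/day.

0.322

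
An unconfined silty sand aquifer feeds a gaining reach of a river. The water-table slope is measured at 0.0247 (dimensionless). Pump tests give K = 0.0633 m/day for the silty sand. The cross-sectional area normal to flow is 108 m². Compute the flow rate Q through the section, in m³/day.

Hydraulic gradient i = 0.0247.
Darcy's law: Q = K · A · i = 0.06330 × 108.0 × 0.02470 = 0.1689 m³/day.

0.169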